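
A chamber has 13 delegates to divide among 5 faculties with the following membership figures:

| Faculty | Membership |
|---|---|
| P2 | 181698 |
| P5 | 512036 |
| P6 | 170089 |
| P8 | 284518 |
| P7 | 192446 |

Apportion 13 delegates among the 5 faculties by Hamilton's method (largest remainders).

P2 2, P5 5, P6 1, P8 3, P7 2

The standard divisor is 1340787/13 ≈ 103137.462.
Standard quotas: P2 1.7617, P5 4.9646, P6 1.6491, P8 2.7586, P7 1.8659.
Lower quotas: P2 1, P5 4, P6 1, P8 2, P7 1 (sum 9, leaving 4 seats).
Remainders in descending order: P5 0.9646, P7 0.8659, P2 0.7617, P8 0.7586, P6 0.6491.
Largest remainders: P5, P7, P2, P8 receive the extra seats.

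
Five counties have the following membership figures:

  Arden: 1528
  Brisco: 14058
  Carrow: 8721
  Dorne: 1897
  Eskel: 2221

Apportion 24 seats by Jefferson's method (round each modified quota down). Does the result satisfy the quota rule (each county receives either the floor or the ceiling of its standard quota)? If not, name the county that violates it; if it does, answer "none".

Standard quotas: Arden 1.290, Brisco 11.870, Carrow 7.363, Dorne 1.602, Eskel 1.875.
Jefferson allocation: Arden 1, Brisco 12, Carrow 8, Dorne 1, Eskel 2.
Every allocation lies between the lower and upper quota.

none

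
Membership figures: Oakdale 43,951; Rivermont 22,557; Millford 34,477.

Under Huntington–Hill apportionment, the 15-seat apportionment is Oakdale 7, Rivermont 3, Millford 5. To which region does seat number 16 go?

Rivermont

Priority for the next seat is population ÷ (√(s·(s+1))).
Priorities: Oakdale 5873.199, Rivermont 6511.645, Millford 6294.610.
Highest priority: Rivermont.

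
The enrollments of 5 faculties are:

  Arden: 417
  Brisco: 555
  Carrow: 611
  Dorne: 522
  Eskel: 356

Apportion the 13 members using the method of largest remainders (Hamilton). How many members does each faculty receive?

The standard divisor is 2461/13 ≈ 189.308.
Standard quotas: Arden 2.203, Brisco 2.932, Carrow 3.228, Dorne 2.757, Eskel 1.881.
Lower quotas: Arden 2, Brisco 2, Carrow 3, Dorne 2, Eskel 1 (sum 10, leaving 3 seats).
Remainders in descending order: Brisco 0.932, Eskel 0.881, Dorne 0.757, Carrow 0.228, Arden 0.203.
The surplus seats go to Brisco, Eskel, Dorne.

Arden 2, Brisco 3, Carrow 3, Dorne 3, Eskel 2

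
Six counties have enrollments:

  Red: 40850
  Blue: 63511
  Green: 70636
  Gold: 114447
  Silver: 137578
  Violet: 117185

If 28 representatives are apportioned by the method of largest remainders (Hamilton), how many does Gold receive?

6

Total 544207; standard divisor 544207/28 ≈ 19435.964.
Standard quotas: Red 2.1018, Blue 3.2677, Green 3.6343, Gold 5.8884, Silver 7.0785, Violet 6.0293.
Lower quotas: Red 2, Blue 3, Green 3, Gold 5, Silver 7, Violet 6 (sum 26, leaving 2 seats).
Remainders in descending order: Gold 0.8884, Green 0.6343, Blue 0.2677, Red 0.1018, Silver 0.0785, Violet 0.0293.
The surplus seats go to Gold, Green.
Gold receives 6.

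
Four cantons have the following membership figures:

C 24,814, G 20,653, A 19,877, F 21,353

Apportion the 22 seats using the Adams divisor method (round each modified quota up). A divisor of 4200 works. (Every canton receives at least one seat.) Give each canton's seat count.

With modified divisor 4200: modified quotas C 5.908, G 4.917, A 4.733, F 5.084.
Rounding up: C 6, G 5, A 5, F 6 (total 22).

C=6, G=5, A=5, F=6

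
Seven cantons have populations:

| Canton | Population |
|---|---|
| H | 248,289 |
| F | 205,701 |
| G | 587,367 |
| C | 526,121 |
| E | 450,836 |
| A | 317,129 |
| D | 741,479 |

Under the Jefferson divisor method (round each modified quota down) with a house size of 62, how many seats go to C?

Standard divisor 3076922/62 ≈ 49627.774; standard quotas: H 5.003, F 4.145, G 11.835, C 10.601, E 9.084, A 6.390, D 14.941.
Rounding down gives 5, 4, 11, 10, 9, 6, 14 = 59 seats, so the divisor must be adjusted.
With modified divisor 47100: modified quotas H 5.272, F 4.367, G 12.471, C 11.170, E 9.572, A 6.733, D 15.743.
Rounding down: H 5, F 4, G 12, C 11, E 9, A 6, D 15 (total 62).
C receives 11.

11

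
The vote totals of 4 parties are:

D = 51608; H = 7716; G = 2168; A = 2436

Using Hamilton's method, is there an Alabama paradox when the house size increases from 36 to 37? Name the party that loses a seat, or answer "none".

A

At 36 seats: D 29, H 4, G 1, A 2.
At 37 seats: D 30, H 5, G 1, A 1.
A drops from 2 to 1.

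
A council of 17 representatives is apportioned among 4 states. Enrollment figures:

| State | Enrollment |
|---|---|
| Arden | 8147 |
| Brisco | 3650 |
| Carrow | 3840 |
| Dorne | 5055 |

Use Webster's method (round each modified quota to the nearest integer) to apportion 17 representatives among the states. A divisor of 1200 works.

With modified divisor 1200: modified quotas Arden 6.789, Brisco 3.042, Carrow 3.200, Dorne 4.213.
Rounding to the nearest integer: Arden 7, Brisco 3, Carrow 3, Dorne 4 (total 17).

Arden: 7, Brisco: 3, Carrow: 3, Dorne: 4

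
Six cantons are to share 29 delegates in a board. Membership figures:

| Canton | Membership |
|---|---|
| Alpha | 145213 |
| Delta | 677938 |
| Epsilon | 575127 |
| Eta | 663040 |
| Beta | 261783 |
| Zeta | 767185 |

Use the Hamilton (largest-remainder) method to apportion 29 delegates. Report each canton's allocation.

Total 3090286; standard divisor 3090286/29 ≈ 106561.586.
Standard quotas: Alpha 1.3627, Delta 6.3619, Epsilon 5.3971, Eta 6.2221, Beta 2.4566, Zeta 7.1995.
Lower quotas: Alpha 1, Delta 6, Epsilon 5, Eta 6, Beta 2, Zeta 7 (sum 27, leaving 2 seats).
Remainders in descending order: Beta 0.4566, Epsilon 0.3971, Alpha 0.3627, Delta 0.3619, Eta 0.2221, Zeta 0.1995.
The surplus seats go to Beta, Epsilon.

Alpha 1; Delta 6; Epsilon 6; Eta 6; Beta 3; Zeta 7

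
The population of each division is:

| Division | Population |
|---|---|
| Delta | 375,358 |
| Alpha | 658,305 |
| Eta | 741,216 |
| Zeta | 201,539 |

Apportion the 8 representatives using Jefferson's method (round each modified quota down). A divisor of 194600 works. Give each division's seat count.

With modified divisor 194600: modified quotas Delta 1.929, Alpha 3.383, Eta 3.809, Zeta 1.036.
Rounding down: Delta 1, Alpha 3, Eta 3, Zeta 1 (total 8).

Delta=1; Alpha=3; Eta=3; Zeta=1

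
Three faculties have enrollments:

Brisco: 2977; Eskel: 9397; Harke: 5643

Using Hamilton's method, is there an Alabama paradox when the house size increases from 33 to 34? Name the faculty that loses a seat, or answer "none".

Brisco

At 33 seats: Brisco 6, Eskel 17, Harke 10.
At 34 seats: Brisco 5, Eskel 18, Harke 11.
Brisco drops from 6 to 5.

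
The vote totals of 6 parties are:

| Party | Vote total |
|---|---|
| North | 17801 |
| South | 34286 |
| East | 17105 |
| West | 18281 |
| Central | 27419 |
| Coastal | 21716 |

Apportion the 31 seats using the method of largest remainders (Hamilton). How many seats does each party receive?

Total 136608; standard divisor 136608/31 ≈ 4406.71.
Standard quotas: North 4.0395, South 7.7804, East 3.8816, West 4.1484, Central 6.2221, Coastal 4.9279.
Lower quotas: North 4, South 7, East 3, West 4, Central 6, Coastal 4 (sum 28, leaving 3 seats).
Remainders in descending order: Coastal 0.9279, East 0.8816, South 0.7804, Central 0.2221, West 0.1484, North 0.0395.
The surplus seats go to Coastal, East, South.

North 4, South 8, East 4, West 4, Central 6, Coastal 5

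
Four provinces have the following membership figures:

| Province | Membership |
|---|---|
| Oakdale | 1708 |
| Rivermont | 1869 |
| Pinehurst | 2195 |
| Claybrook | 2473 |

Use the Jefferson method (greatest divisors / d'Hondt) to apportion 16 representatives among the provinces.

Standard divisor 8245/16 ≈ 515.312; standard quotas: Oakdale 3.314, Rivermont 3.627, Pinehurst 4.260, Claybrook 4.799.
Rounding down gives 3, 3, 4, 4 = 14 seats, so the divisor must be adjusted.
With modified divisor 450: modified quotas Oakdale 3.796, Rivermont 4.153, Pinehurst 4.878, Claybrook 5.496.
Rounding down: Oakdale 3, Rivermont 4, Pinehurst 4, Claybrook 5 (total 16).

Oakdale: 3, Rivermont: 4, Pinehurst: 4, Claybrook: 5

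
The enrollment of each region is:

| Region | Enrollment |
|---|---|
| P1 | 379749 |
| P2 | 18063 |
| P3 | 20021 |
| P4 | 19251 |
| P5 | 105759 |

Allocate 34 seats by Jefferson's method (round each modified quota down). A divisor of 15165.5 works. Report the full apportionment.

With modified divisor 15165.5: modified quotas P1 25.040, P2 1.191, P3 1.320, P4 1.269, P5 6.974.
Rounding down: P1 25, P2 1, P3 1, P4 1, P5 6 (total 34).

P1 25, P2 1, P3 1, P4 1, P5 6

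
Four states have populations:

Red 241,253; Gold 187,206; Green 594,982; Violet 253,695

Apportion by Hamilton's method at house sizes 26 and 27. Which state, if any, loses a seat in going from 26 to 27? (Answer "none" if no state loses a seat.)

At 26 seats: Red 5, Gold 4, Green 12, Violet 5.
At 27 seats: Red 5, Gold 4, Green 13, Violet 5.
No state's allocation decreased.

none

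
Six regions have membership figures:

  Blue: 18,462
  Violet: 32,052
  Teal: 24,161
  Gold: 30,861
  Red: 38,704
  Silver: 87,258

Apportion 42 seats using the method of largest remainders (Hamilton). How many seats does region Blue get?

Total 231498; standard divisor 231498/42 ≈ 5511.857.
Standard quotas: Blue 3.3495, Violet 5.8151, Teal 4.3835, Gold 5.5990, Red 7.0220, Silver 15.8310.
Lower quotas: Blue 3, Violet 5, Teal 4, Gold 5, Red 7, Silver 15 (sum 39, leaving 3 seats).
Remainders in descending order: Silver 0.8310, Violet 0.8151, Gold 0.5990, Teal 0.3835, Blue 0.3495, Red 0.0220.
The surplus seats go to Silver, Violet, Gold.
Blue receives 3.

3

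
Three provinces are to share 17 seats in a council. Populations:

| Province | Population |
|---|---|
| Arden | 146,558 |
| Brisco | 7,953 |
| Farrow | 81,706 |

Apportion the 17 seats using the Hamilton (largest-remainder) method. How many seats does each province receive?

Arden 10; Brisco 1; Farrow 6

Total 236217; standard divisor 236217/17 ≈ 13895.118.
Standard quotas: Arden 10.5474, Brisco 0.5724, Farrow 5.8802.
Lower quotas: Arden 10, Brisco 0, Farrow 5 (sum 15, leaving 2 seats).
Remainders in descending order: Farrow 0.8802, Brisco 0.5724, Arden 0.5474.
Largest remainders: Farrow, Brisco receive the extra seats.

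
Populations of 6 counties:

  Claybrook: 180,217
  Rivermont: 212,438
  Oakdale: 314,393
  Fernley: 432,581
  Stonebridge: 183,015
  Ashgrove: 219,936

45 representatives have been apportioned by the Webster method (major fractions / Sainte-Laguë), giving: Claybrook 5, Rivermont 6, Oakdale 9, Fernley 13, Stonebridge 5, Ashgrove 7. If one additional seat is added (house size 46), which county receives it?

Priority for the next seat is population ÷ (current seats + 0.5).
Priorities: Claybrook 32766.727, Rivermont 32682.769, Oakdale 33094.000, Fernley 32043.037, Stonebridge 33275.455, Ashgrove 29324.800.
Highest priority: Stonebridge.

Stonebridge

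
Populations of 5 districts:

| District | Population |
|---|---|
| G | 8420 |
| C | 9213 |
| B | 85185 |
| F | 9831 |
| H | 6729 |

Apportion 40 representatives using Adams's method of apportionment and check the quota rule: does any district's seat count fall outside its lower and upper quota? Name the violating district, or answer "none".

B

Standard quotas: G 2.821, C 3.087, B 28.543, F 3.294, H 2.255.
Adams allocation: G 3, C 3, B 27, F 4, H 3.
B has quota 28.543 (lower 28, upper 29) but receives 27 — outside the quota interval.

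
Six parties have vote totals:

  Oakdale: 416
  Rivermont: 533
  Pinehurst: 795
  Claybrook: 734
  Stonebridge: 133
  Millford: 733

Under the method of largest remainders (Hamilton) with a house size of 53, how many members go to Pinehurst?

13

The standard divisor is 3344/53 ≈ 63.094.
Standard quotas: Oakdale 6.593, Rivermont 8.448, Pinehurst 12.600, Claybrook 11.633, Stonebridge 2.108, Millford 11.618.
Lower quotas: Oakdale 6, Rivermont 8, Pinehurst 12, Claybrook 11, Stonebridge 2, Millford 11 (sum 50, leaving 3 seats).
Remainders in descending order: Claybrook 0.633, Millford 0.618, Pinehurst 0.600, Oakdale 0.593, Rivermont 0.448, Stonebridge 0.108.
The surplus seats go to Claybrook, Millford, Pinehurst.
Pinehurst receives 13.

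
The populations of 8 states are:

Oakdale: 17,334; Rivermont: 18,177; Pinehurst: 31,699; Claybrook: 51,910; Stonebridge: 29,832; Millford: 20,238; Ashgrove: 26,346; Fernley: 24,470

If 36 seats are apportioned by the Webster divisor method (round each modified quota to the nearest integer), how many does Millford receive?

3

Standard divisor 220006/36 ≈ 6111.278; standard quotas: Oakdale 2.836, Rivermont 2.974, Pinehurst 5.187, Claybrook 8.494, Stonebridge 4.881, Millford 3.312, Ashgrove 4.311, Fernley 4.004.
Rounding to the nearest integer gives 3, 3, 5, 8, 5, 3, 4, 4 = 35 seats, so the divisor must be adjusted.
With modified divisor 6000: modified quotas Oakdale 2.889, Rivermont 3.030, Pinehurst 5.283, Claybrook 8.652, Stonebridge 4.972, Millford 3.373, Ashgrove 4.391, Fernley 4.078.
Rounding to the nearest integer: Oakdale 3, Rivermont 3, Pinehurst 5, Claybrook 9, Stonebridge 5, Millford 3, Ashgrove 4, Fernley 4 (total 36).
Millford receives 3.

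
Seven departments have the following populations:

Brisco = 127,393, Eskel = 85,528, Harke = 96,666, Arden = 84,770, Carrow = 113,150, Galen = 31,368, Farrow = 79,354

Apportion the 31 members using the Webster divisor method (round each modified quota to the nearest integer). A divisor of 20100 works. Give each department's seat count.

Brisco: 6, Eskel: 4, Harke: 5, Arden: 4, Carrow: 6, Galen: 2, Farrow: 4

With modified divisor 20100: modified quotas Brisco 6.338, Eskel 4.255, Harke 4.809, Arden 4.217, Carrow 5.629, Galen 1.561, Farrow 3.948.
Rounding to the nearest integer: Brisco 6, Eskel 4, Harke 5, Arden 4, Carrow 6, Galen 2, Farrow 4 (total 31).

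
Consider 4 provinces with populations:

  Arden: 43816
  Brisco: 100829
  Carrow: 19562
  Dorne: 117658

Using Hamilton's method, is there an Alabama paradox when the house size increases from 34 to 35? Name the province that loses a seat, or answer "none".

Carrow

At 34 seats: Arden 5, Brisco 12, Carrow 3, Dorne 14.
At 35 seats: Arden 5, Brisco 13, Carrow 2, Dorne 15.
Carrow drops from 3 to 2.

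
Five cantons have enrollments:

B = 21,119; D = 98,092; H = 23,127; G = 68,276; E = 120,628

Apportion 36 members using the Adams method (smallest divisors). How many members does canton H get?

3

Standard divisor 331242/36 ≈ 9201.167; standard quotas: B 2.295, D 10.661, H 2.513, G 7.420, E 13.110.
Rounding up gives 3, 11, 3, 8, 14 = 39 seats, so the divisor must be adjusted.
With modified divisor 9900: modified quotas B 2.133, D 9.908, H 2.336, G 6.897, E 12.185.
Rounding up: B 3, D 10, H 3, G 7, E 13 (total 36).
H receives 3.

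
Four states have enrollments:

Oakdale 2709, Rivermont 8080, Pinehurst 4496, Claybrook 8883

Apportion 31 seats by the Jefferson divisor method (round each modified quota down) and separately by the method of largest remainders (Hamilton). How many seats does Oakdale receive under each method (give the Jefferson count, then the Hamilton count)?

3 and 4

Jefferson: Oakdale 3, Rivermont 10, Pinehurst 6, Claybrook 12.
Hamilton: Oakdale 4, Rivermont 10, Pinehurst 6, Claybrook 11.
Oakdale gets 3 under Jefferson and 4 under Hamilton.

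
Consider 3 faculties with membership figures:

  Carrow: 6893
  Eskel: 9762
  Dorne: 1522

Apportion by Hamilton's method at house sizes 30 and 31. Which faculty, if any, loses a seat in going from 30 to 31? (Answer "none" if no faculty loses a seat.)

At 30 seats: Carrow 11, Eskel 16, Dorne 3.
At 31 seats: Carrow 12, Eskel 17, Dorne 2.
Dorne drops from 3 to 2.

Dorne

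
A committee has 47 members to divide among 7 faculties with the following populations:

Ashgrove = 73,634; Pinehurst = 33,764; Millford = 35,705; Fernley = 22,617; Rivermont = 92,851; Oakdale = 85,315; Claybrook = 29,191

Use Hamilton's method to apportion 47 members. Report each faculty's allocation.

The standard divisor is 373077/47 ≈ 7937.809.
Standard quotas: Ashgrove 9.2764, Pinehurst 4.2536, Millford 4.4981, Fernley 2.8493, Rivermont 11.6973, Oakdale 10.7479, Claybrook 3.6775.
Lower quotas: Ashgrove 9, Pinehurst 4, Millford 4, Fernley 2, Rivermont 11, Oakdale 10, Claybrook 3 (sum 43, leaving 4 seats).
Remainders in descending order: Fernley 0.8493, Oakdale 0.7479, Rivermont 0.6973, Claybrook 0.6775, Millford 0.4981, Ashgrove 0.2764, Pinehurst 0.2536.
The surplus seats go to Fernley, Oakdale, Rivermont, Claybrook.

Ashgrove: 9, Pinehurst: 4, Millford: 4, Fernley: 3, Rivermont: 12, Oakdale: 11, Claybrook: 4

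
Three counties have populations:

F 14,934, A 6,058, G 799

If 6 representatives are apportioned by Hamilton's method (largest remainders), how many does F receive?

4

Total 21791; standard divisor 21791/6 ≈ 3631.833.
Standard quotas: F 4.1120, A 1.6680, G 0.2200.
Lower quotas: F 4, A 1, G 0 (sum 5, leaving 1 seat).
Remainders in descending order: A 0.6680, G 0.2200, F 0.1120.
The surplus seat goes to A.
F receives 4.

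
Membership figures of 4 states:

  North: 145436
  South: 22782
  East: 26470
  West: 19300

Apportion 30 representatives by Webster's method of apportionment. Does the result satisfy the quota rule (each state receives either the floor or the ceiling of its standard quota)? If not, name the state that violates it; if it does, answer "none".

Standard quotas: North 20.389, South 3.194, East 3.711, West 2.706.
Webster allocation: North 20, South 3, East 4, West 3.
Every allocation lies between the lower and upper quota.

none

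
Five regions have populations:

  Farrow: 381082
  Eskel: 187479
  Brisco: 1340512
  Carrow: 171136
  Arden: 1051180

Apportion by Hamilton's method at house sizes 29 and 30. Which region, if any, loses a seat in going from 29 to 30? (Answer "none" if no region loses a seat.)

Carrow

At 29 seats: Farrow 3, Eskel 2, Brisco 12, Carrow 2, Arden 10.
At 30 seats: Farrow 4, Eskel 2, Brisco 13, Carrow 1, Arden 10.
Carrow drops from 2 to 1.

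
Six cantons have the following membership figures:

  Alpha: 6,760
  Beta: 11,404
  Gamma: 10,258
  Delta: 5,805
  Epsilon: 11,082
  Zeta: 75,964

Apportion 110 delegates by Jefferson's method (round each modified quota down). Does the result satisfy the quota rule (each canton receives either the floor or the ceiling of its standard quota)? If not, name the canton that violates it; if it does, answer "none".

Zeta

Standard quotas: Alpha 6.132, Beta 10.344, Gamma 9.304, Delta 5.265, Epsilon 10.052, Zeta 68.903.
Jefferson allocation: Alpha 6, Beta 10, Gamma 9, Delta 5, Epsilon 10, Zeta 70.
Zeta has quota 68.903 (lower 68, upper 69) but receives 70 — outside the quota interval.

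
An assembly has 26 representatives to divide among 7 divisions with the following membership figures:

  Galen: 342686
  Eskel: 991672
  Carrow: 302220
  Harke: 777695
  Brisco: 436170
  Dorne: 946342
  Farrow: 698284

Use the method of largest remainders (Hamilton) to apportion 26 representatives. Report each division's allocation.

Galen=2, Eskel=6, Carrow=2, Harke=4, Brisco=3, Dorne=5, Farrow=4

Standard divisor: 4495069 ÷ 26 ≈ 172887.269.
Standard quotas: Galen 1.9821, Eskel 5.7359, Carrow 1.7481, Harke 4.4983, Brisco 2.5229, Dorne 5.4738, Farrow 4.0390.
Lower quotas: Galen 1, Eskel 5, Carrow 1, Harke 4, Brisco 2, Dorne 5, Farrow 4 (sum 22, leaving 4 seats).
Remainders in descending order: Galen 0.9821, Carrow 0.7481, Eskel 0.7359, Brisco 0.5229, Harke 0.4983, Dorne 0.4738, Farrow 0.0390.
The surplus seats go to Galen, Carrow, Eskel, Brisco.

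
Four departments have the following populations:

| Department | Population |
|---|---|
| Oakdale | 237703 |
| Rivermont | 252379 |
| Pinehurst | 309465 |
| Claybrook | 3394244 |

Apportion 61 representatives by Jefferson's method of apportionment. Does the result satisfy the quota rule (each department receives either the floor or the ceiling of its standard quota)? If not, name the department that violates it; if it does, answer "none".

Claybrook

Standard quotas: Oakdale 3.457, Rivermont 3.671, Pinehurst 4.501, Claybrook 49.370.
Jefferson allocation: Oakdale 3, Rivermont 3, Pinehurst 4, Claybrook 51.
Claybrook has quota 49.370 (lower 49, upper 50) but receives 51 — outside the quota interval.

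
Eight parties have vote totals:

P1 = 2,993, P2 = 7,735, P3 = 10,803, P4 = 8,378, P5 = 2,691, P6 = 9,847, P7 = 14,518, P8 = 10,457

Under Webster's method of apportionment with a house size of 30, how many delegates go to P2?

3

Standard divisor 67422/30 ≈ 2247.4; standard quotas: P1 1.332, P2 3.442, P3 4.807, P4 3.728, P5 1.197, P6 4.382, P7 6.460, P8 4.653.
Rounding to the nearest integer gives 1, 3, 5, 4, 1, 4, 6, 5 = 29 seats, so the divisor must be adjusted.
With modified divisor 2226.48: modified quotas P1 1.344, P2 3.474, P3 4.852, P4 3.763, P5 1.209, P6 4.423, P7 6.521, P8 4.697.
Rounding to the nearest integer: P1 1, P2 3, P3 5, P4 4, P5 1, P6 4, P7 7, P8 5 (total 30).
P2 receives 3.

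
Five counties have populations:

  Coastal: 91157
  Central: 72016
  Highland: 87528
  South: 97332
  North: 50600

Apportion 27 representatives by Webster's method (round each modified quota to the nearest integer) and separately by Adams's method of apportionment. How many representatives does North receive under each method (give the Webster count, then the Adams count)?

3 and 4

Webster: Coastal 6, Central 5, Highland 6, South 7, North 3.
Adams: Coastal 6, Central 5, Highland 6, South 6, North 4.
North gets 3 under Webster and 4 under Adams.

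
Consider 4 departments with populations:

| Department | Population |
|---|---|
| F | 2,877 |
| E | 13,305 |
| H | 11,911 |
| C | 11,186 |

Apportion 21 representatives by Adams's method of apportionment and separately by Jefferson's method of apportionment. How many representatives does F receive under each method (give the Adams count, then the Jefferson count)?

2 and 1

Adams: F 2, E 7, H 6, C 6.
Jefferson: F 1, E 7, H 7, C 6.
F gets 2 under Adams and 1 under Jefferson.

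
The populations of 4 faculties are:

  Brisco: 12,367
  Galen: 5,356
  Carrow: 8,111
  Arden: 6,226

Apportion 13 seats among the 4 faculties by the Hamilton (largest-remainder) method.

Brisco 5, Galen 2, Carrow 3, Arden 3

Total 32060; standard divisor 32060/13 ≈ 2466.154.
Standard quotas: Brisco 5.0147, Galen 2.1718, Carrow 3.2889, Arden 2.5246.
Lower quotas: Brisco 5, Galen 2, Carrow 3, Arden 2 (sum 12, leaving 1 seat).
Remainders in descending order: Arden 0.5246, Carrow 0.2889, Galen 0.1718, Brisco 0.0147.
The surplus seat goes to Arden.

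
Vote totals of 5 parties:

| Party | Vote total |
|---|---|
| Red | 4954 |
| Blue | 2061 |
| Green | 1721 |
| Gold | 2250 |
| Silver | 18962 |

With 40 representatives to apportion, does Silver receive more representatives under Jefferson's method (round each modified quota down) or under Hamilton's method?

Jefferson

Jefferson: Red 7, Blue 2, Green 2, Gold 3, Silver 26.
Hamilton: Red 7, Blue 3, Green 2, Gold 3, Silver 25.
Silver gets 26 under Jefferson and 25 under Hamilton.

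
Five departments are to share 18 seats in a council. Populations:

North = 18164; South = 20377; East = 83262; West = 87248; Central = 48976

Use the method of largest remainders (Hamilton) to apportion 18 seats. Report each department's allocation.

The standard divisor is 258027/18 ≈ 14334.833.
Standard quotas: North 1.2671, South 1.4215, East 5.8084, West 6.0864, Central 3.4166.
Lower quotas: North 1, South 1, East 5, West 6, Central 3 (sum 16, leaving 2 seats).
Remainders in descending order: East 0.8084, South 0.4215, Central 0.4166, North 0.2671, West 0.0864.
Largest remainders: East, South receive the extra seats.

North 1, South 2, East 6, West 6, Central 3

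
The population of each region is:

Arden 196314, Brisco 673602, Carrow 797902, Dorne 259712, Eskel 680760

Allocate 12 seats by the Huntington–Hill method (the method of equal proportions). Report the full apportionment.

With divisor 213426: modified quotas Arden 0.920, Brisco 3.156, Carrow 3.739, Dorne 1.217, Eskel 3.190.
Geometric-mean thresholds: Arden (min 1), Brisco √(3·4)=3.464, Carrow √(3·4)=3.464, Dorne √(1·2)=1.414, Eskel √(3·4)=3.464.
Each quota rounded against its threshold gives Arden 1, Brisco 3, Carrow 4, Dorne 1, Eskel 3 (total 12).

Arden=1; Brisco=3; Carrow=4; Dorne=1; Eskel=3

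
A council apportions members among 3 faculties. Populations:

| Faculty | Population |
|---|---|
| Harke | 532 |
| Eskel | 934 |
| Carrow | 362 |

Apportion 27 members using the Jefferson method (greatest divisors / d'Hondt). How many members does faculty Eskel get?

Standard divisor 1828/27 ≈ 67.704; standard quotas: Harke 7.858, Eskel 13.795, Carrow 5.347.
Rounding down gives 7, 13, 5 = 25 seats, so the divisor must be adjusted.
With modified divisor 64: modified quotas Harke 8.312, Eskel 14.594, Carrow 5.656.
Rounding down: Harke 8, Eskel 14, Carrow 5 (total 27).
Eskel receives 14.

14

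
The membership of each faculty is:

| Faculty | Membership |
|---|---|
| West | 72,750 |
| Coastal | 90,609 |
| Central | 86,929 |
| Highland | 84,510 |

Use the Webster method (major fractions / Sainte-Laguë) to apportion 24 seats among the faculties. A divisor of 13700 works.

West=5; Coastal=7; Central=6; Highland=6

With modified divisor 13700: modified quotas West 5.310, Coastal 6.614, Central 6.345, Highland 6.169.
Rounding to the nearest integer: West 5, Coastal 7, Central 6, Highland 6 (total 24).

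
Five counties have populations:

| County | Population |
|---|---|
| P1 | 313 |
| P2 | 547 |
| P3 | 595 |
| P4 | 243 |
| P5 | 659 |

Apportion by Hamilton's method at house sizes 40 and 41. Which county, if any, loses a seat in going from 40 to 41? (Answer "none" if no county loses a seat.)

At 40 seats: P1 6, P2 9, P3 10, P4 4, P5 11.
At 41 seats: P1 5, P2 10, P3 10, P4 4, P5 12.
P1 drops from 6 to 5.

P1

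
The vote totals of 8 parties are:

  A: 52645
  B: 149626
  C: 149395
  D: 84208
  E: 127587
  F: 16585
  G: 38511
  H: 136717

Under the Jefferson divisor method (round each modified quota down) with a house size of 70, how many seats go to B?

14

Standard divisor 755274/70 ≈ 10789.629; standard quotas: A 4.879, B 13.868, C 13.846, D 7.805, E 11.825, F 1.537, G 3.569, H 12.671.
Rounding down gives 4, 13, 13, 7, 11, 1, 3, 12 = 64 seats, so the divisor must be adjusted.
With modified divisor 10200: modified quotas A 5.161, B 14.669, C 14.647, D 8.256, E 12.509, F 1.626, G 3.776, H 13.404.
Rounding down: A 5, B 14, C 14, D 8, E 12, F 1, G 3, H 13 (total 70).
B receives 14.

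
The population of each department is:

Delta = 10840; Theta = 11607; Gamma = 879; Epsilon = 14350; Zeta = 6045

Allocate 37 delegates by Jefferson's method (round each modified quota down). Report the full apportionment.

Delta 9, Theta 10, Gamma 0, Epsilon 13, Zeta 5

Standard divisor 43721/37 ≈ 1181.649; standard quotas: Delta 9.174, Theta 9.823, Gamma 0.744, Epsilon 12.144, Zeta 5.116.
Rounding down gives 9, 9, 0, 12, 5 = 35 seats, so the divisor must be adjusted.
With modified divisor 1100: modified quotas Delta 9.855, Theta 10.552, Gamma 0.799, Epsilon 13.045, Zeta 5.495.
Rounding down: Delta 9, Theta 10, Gamma 0, Epsilon 13, Zeta 5 (total 37).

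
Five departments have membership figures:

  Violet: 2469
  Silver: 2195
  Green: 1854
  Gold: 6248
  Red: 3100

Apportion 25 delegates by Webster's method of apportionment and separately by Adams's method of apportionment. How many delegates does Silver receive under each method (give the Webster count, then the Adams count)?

Webster: Violet 4, Silver 3, Green 3, Gold 10, Red 5.
Adams: Violet 4, Silver 4, Green 3, Gold 9, Red 5.
Silver gets 3 under Webster and 4 under Adams.

3 and 4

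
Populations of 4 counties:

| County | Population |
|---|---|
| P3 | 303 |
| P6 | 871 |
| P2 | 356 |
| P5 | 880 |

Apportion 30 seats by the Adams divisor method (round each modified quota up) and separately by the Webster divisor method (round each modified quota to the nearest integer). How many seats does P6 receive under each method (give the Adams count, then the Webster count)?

10 and 11

Adams: P3 4, P6 10, P2 5, P5 11.
Webster: P3 4, P6 11, P2 4, P5 11.
P6 gets 10 under Adams and 11 under Webster.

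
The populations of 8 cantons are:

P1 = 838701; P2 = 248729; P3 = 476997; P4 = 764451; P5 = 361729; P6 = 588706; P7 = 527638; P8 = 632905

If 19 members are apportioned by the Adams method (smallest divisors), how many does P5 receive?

2

Standard divisor 4439856/19 ≈ 233676.632; standard quotas: P1 3.589, P2 1.064, P3 2.041, P4 3.271, P5 1.548, P6 2.519, P7 2.258, P8 2.708.
Rounding up gives 4, 2, 3, 4, 2, 3, 3, 3 = 24 seats, so the divisor must be adjusted.
With modified divisor 287000: modified quotas P1 2.922, P2 0.867, P3 1.662, P4 2.664, P5 1.260, P6 2.051, P7 1.838, P8 2.205.
Rounding up: P1 3, P2 1, P3 2, P4 3, P5 2, P6 3, P7 2, P8 3 (total 19).
P5 receives 2.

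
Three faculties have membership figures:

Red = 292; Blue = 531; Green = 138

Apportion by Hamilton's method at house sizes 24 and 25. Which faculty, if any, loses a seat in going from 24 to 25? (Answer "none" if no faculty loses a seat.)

At 24 seats: Red 7, Blue 13, Green 4.
At 25 seats: Red 8, Blue 14, Green 3.
Green drops from 4 to 3.

Green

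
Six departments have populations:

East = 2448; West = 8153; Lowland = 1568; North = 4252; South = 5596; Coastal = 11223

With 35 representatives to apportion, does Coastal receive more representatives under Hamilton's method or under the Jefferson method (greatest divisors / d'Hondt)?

Hamilton: East 2, West 9, Lowland 2, North 4, South 6, Coastal 12.
Jefferson: East 2, West 9, Lowland 1, North 4, South 6, Coastal 13.
Coastal gets 12 under Hamilton and 13 under Jefferson.

Jefferson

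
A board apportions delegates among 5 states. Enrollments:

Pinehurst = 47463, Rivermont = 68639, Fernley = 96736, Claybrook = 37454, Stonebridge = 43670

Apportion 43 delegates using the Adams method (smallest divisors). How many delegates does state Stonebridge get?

6

Standard divisor 293962/43 ≈ 6836.326; standard quotas: Pinehurst 6.943, Rivermont 10.040, Fernley 14.150, Claybrook 5.479, Stonebridge 6.388.
Rounding up gives 7, 11, 15, 6, 7 = 46 seats, so the divisor must be adjusted.
With modified divisor 7400: modified quotas Pinehurst 6.414, Rivermont 9.276, Fernley 13.072, Claybrook 5.061, Stonebridge 5.901.
Rounding up: Pinehurst 7, Rivermont 10, Fernley 14, Claybrook 6, Stonebridge 6 (total 43).
Stonebridge receives 6.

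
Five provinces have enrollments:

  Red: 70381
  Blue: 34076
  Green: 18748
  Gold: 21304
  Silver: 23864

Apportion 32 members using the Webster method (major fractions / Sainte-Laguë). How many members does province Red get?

13

Standard divisor 168373/32 ≈ 5261.656; standard quotas: Red 13.376, Blue 6.476, Green 3.563, Gold 4.049, Silver 4.535.
Rounding to the nearest integer gives Red 13, Blue 6, Green 4, Gold 4, Silver 5 — total 32, matching the house size, so no adjustment is needed.
Red receives 13.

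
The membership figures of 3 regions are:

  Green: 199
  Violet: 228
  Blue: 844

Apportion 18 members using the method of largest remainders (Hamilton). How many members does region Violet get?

Total 1271; standard divisor 1271/18 ≈ 70.611.
Standard quotas: Green 2.818, Violet 3.229, Blue 11.953.
Lower quotas: Green 2, Violet 3, Blue 11 (sum 16, leaving 2 seats).
Remainders in descending order: Blue 0.953, Green 0.818, Violet 0.229.
Largest remainders: Blue, Green receive the extra seats.
Violet receives 3.

3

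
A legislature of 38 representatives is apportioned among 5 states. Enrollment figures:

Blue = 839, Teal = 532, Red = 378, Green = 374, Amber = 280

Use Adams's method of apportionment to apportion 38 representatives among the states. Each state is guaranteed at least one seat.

Blue 13, Teal 8, Red 6, Green 6, Amber 5

Standard divisor 2403/38 ≈ 63.237; standard quotas: Blue 13.268, Teal 8.413, Red 5.978, Green 5.914, Amber 4.428.
Rounding up gives 14, 9, 6, 6, 5 = 40 seats, so the divisor must be adjusted.
With modified divisor 68: modified quotas Blue 12.338, Teal 7.824, Red 5.559, Green 5.500, Amber 4.118.
Rounding up: Blue 13, Teal 8, Red 6, Green 6, Amber 5 (total 38).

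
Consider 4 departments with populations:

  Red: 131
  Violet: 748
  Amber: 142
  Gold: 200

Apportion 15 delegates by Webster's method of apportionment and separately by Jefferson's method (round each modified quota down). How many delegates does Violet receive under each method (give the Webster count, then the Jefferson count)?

9 and 10

Webster: Red 2, Violet 9, Amber 2, Gold 2.
Jefferson: Red 1, Violet 10, Amber 2, Gold 2.
Violet gets 9 under Webster and 10 under Jefferson.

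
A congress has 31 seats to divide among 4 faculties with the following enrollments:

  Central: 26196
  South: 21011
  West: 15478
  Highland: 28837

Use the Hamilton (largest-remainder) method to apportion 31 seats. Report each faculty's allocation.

Standard divisor: 91522 ÷ 31 ≈ 2952.323.
Standard quotas: Central 8.8730, South 7.1168, West 5.2427, Highland 9.7676.
Lower quotas: Central 8, South 7, West 5, Highland 9 (sum 29, leaving 2 seats).
Remainders in descending order: Central 0.8730, Highland 0.7676, West 0.2427, South 0.1168.
The surplus seats go to Central, Highland.

Central=9, South=7, West=5, Highland=10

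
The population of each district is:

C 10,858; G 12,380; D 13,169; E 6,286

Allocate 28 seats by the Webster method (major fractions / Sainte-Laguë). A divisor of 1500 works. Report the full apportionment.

C 7, G 8, D 9, E 4

With modified divisor 1500: modified quotas C 7.239, G 8.253, D 8.779, E 4.191.
Rounding to the nearest integer: C 7, G 8, D 9, E 4 (total 28).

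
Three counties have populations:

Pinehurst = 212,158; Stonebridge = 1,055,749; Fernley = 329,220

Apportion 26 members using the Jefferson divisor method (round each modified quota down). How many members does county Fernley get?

5

Standard divisor 1597127/26 ≈ 61427.962; standard quotas: Pinehurst 3.454, Stonebridge 17.187, Fernley 5.359.
Rounding down gives 3, 17, 5 = 25 seats, so the divisor must be adjusted.
With modified divisor 57100: modified quotas Pinehurst 3.716, Stonebridge 18.489, Fernley 5.766.
Rounding down: Pinehurst 3, Stonebridge 18, Fernley 5 (total 26).
Fernley receives 5.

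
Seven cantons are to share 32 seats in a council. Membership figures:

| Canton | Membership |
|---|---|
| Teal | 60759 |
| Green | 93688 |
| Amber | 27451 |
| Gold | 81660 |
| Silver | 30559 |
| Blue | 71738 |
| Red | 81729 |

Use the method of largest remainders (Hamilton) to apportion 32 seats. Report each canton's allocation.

Teal 4; Green 7; Amber 2; Gold 6; Silver 2; Blue 5; Red 6

Standard divisor: 447584 ÷ 32 = 13987.
Standard quotas: Teal 4.3440, Green 6.6982, Amber 1.9626, Gold 5.8383, Silver 2.1848, Blue 5.1289, Red 5.8432.
Lower quotas: Teal 4, Green 6, Amber 1, Gold 5, Silver 2, Blue 5, Red 5 (sum 28, leaving 4 seats).
Remainders in descending order: Amber 0.9626, Red 0.8432, Gold 0.8383, Green 0.6982, Teal 0.3440, Silver 0.1848, Blue 0.1289.
The surplus seats go to Amber, Red, Gold, Green.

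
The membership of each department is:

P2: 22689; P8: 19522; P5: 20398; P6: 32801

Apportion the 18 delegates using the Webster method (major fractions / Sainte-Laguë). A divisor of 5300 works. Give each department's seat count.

With modified divisor 5300: modified quotas P2 4.281, P8 3.683, P5 3.849, P6 6.189.
Rounding to the nearest integer: P2 4, P8 4, P5 4, P6 6 (total 18).

P2 4, P8 4, P5 4, P6 6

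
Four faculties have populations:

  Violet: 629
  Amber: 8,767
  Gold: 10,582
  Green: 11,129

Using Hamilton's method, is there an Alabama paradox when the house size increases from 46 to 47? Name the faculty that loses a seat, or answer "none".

At 46 seats: Violet 1, Amber 13, Gold 16, Green 16.
At 47 seats: Violet 1, Amber 13, Gold 16, Green 17.
No faculty's allocation decreased.

none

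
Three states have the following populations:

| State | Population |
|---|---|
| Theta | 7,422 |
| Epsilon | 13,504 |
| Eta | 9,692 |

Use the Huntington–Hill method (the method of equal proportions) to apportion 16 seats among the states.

Theta 4, Epsilon 7, Eta 5

With divisor 1944: modified quotas Theta 3.818, Epsilon 6.947, Eta 4.986.
Geometric-mean thresholds: Theta √(3·4)=3.464, Epsilon √(6·7)=6.481, Eta √(4·5)=4.472.
Each quota rounded against its threshold gives Theta 4, Epsilon 7, Eta 5 (total 16).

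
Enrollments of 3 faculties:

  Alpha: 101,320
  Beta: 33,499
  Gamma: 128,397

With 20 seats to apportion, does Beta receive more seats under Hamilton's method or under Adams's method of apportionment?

Adams

Hamilton: Alpha 8, Beta 2, Gamma 10.
Adams: Alpha 8, Beta 3, Gamma 9.
Beta gets 2 under Hamilton and 3 under Adams.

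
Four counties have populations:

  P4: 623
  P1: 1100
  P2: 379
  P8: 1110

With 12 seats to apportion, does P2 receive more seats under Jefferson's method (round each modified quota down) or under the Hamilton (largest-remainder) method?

Jefferson: P4 2, P1 4, P2 1, P8 5.
Hamilton: P4 2, P1 4, P2 2, P8 4.
P2 gets 1 under Jefferson and 2 under Hamilton.

Hamilton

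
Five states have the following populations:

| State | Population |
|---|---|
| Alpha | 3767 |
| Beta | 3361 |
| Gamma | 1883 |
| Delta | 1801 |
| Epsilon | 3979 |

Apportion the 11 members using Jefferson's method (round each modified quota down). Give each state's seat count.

Alpha 3, Beta 3, Gamma 1, Delta 1, Epsilon 3

Standard divisor 14791/11 ≈ 1344.636; standard quotas: Alpha 2.802, Beta 2.500, Gamma 1.400, Delta 1.339, Epsilon 2.959.
Rounding down gives 2, 2, 1, 1, 2 = 8 seats, so the divisor must be adjusted.
With modified divisor 1100: modified quotas Alpha 3.425, Beta 3.055, Gamma 1.712, Delta 1.637, Epsilon 3.617.
Rounding down: Alpha 3, Beta 3, Gamma 1, Delta 1, Epsilon 3 (total 11).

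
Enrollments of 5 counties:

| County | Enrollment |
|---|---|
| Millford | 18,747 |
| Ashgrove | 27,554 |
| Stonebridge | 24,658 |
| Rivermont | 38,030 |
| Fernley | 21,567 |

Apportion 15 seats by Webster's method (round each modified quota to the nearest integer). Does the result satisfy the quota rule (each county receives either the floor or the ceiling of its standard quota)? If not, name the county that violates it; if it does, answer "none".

Standard quotas: Millford 2.154, Ashgrove 3.166, Stonebridge 2.833, Rivermont 4.369, Fernley 2.478.
Webster allocation: Millford 2, Ashgrove 3, Stonebridge 3, Rivermont 4, Fernley 3.
Every allocation lies between the lower and upper quota.

none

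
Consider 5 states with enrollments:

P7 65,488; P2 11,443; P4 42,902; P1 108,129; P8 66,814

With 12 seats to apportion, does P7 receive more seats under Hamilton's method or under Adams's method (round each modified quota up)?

Hamilton

Hamilton: P7 3, P2 0, P4 2, P1 4, P8 3.
Adams: P7 2, P2 1, P4 2, P1 4, P8 3.
P7 gets 3 under Hamilton and 2 under Adams.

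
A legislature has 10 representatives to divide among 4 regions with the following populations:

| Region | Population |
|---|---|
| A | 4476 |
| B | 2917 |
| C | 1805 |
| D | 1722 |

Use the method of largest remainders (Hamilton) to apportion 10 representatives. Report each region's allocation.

Standard divisor: 10920 ÷ 10 = 1092.
Standard quotas: A 4.099, B 2.671, C 1.653, D 1.577.
Lower quotas: A 4, B 2, C 1, D 1 (sum 8, leaving 2 seats).
Remainders in descending order: B 0.671, C 0.653, D 0.577, A 0.099.
The surplus seats go to B, C.

A=4; B=3; C=2; D=1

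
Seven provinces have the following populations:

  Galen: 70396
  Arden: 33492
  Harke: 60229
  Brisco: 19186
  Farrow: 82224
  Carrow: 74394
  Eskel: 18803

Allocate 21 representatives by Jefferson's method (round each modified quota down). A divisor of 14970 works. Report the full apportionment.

With modified divisor 14970: modified quotas Galen 4.702, Arden 2.237, Harke 4.023, Brisco 1.282, Farrow 5.493, Carrow 4.970, Eskel 1.256.
Rounding down: Galen 4, Arden 2, Harke 4, Brisco 1, Farrow 5, Carrow 4, Eskel 1 (total 21).

Galen 4, Arden 2, Harke 4, Brisco 1, Farrow 5, Carrow 4, Eskel 1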